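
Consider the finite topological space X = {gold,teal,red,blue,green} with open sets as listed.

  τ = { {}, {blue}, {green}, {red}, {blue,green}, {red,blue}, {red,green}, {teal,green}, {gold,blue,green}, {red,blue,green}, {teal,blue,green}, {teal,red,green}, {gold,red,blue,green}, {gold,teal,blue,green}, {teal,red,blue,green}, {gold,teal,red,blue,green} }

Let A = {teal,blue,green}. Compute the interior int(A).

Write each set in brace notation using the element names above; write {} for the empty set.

opens ⊆ A: {}, {green}, {blue}, {teal,green}, {blue,green}, {teal,blue,green}; union → int = {teal,blue,green}

{teal,blue,green}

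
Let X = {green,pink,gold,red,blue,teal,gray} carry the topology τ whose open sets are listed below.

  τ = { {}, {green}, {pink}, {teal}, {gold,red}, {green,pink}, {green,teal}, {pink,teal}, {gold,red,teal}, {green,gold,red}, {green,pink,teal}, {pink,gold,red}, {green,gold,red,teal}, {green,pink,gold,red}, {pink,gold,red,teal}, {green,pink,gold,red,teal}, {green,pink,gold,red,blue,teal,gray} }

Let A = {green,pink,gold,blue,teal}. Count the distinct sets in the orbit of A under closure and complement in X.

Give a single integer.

complement {red,gray}; its interior {}; cl(A) = X∖{} = {green,pink,gold,red,blue,teal,gray}
With k = closure, c = complement:
  1. A     = {green,pink,gold,blue,teal}
  2. kA    = {green,pink,gold,red,blue,teal,gray}
  3. cA    = {red,gray}
  4. ckA   = {}
  5. kcA   = {gold,red,blue,gray}
  6. ckcA  = {green,pink,teal}
  7. kckcA = {green,pink,blue,teal,gray}
  8. ckckcA = {gold,red}
k, c of each give nothing new

8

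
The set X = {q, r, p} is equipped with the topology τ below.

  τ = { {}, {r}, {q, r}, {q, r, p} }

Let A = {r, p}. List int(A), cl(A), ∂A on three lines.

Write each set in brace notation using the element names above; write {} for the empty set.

U open, U⊆A: {}, {r}. int(A) = ⋃ = {r}
X∖A={q}, int(X∖A)={}, hence cl(A)={q, r, p}
∂A: remove int from cl → {q, p}

int(A) = {r}
cl(A)  = {q, r, p}
∂A     = {q, p}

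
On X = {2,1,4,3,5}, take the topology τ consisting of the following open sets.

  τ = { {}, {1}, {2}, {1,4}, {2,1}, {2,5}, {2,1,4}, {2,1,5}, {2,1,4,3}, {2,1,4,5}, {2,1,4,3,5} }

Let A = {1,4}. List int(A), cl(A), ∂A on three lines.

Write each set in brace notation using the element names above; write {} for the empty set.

interior: largest open inside A is {1,4} (from {}, {1}, {1,4})
cl via duality: int({2,3,5}) = {2,5}, so X∖{2,5} = {1,4,3}
cl∖int = {3}

int(A) = {1,4}
cl(A)  = {1,4,3}
∂A     = {3}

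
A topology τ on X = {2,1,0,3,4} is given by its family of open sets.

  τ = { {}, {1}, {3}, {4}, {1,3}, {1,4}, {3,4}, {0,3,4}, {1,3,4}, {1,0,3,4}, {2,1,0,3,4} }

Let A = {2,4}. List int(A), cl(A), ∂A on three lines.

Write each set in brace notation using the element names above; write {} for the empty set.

int(A) = {4}
cl(A)  = {2,0,4}
∂A     = {2,0}

interior: largest open inside A is {4} (from {}, {4})
cl via duality: int({1,0,3}) = {1,3}, so X∖{1,3} = {2,0,4}
cl∖int = {2,0}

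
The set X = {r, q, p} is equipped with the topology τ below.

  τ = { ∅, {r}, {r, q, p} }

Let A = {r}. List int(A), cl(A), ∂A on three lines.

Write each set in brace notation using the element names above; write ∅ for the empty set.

interior: largest open inside A is {r} (from ∅, {r})
cl via duality: int({q, p}) = ∅, so X∖∅ = {r, q, p}
cl∖int = {q, p}

int(A) = {r}
cl(A)  = {r, q, p}
∂A     = {q, p}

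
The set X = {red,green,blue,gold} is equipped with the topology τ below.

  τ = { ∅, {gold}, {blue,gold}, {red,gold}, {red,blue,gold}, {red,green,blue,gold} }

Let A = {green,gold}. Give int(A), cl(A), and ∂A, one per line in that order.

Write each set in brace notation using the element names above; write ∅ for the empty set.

int(A) = {gold}
cl(A)  = {red,green,blue,gold}
∂A     = {red,green,blue}

open subsets of A: ∅, {gold}; so int(A) = {gold}
closure: X∖int(X∖A) = X∖∅ = {red,green,blue,gold}
∂A = {red,green,blue,gold} minus {gold} = {red,green,blue}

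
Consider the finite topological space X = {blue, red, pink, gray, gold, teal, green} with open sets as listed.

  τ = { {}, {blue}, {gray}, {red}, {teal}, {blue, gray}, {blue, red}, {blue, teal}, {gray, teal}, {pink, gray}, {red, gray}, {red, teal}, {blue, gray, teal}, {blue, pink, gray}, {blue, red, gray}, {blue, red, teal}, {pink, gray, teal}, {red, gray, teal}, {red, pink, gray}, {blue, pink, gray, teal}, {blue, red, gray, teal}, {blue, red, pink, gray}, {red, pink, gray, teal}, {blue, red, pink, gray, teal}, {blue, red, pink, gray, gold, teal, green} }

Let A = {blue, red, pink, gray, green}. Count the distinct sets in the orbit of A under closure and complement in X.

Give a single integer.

complement {gold, teal}; its interior {teal}; cl(A) = X∖{teal} = {blue, red, pink, gray, gold, green}
With k = closure, c = complement:
  1. A     = {blue, red, pink, gray, green}
  2. kA    = {blue, red, pink, gray, gold, green}
  3. cA    = {gold, teal}
  4. ckA   = {teal}
  5. kcA   = {gold, teal, green}
  6. ckcA  = {blue, red, pink, gray}
k, c of each give nothing new

6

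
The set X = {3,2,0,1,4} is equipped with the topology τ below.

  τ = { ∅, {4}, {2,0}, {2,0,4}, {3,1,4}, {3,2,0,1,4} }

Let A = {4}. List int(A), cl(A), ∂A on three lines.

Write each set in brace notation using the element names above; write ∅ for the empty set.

interior: largest open inside A is {4} (from ∅, {4})
cl via duality: int({3,2,0,1}) = {2,0}, so X∖{2,0} = {3,1,4}
cl∖int = {3,1}

int(A) = {4}
cl(A)  = {3,1,4}
∂A     = {3,1}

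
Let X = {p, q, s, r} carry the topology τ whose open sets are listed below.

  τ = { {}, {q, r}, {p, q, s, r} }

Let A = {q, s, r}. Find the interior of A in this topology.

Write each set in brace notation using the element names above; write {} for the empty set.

{q, r}

U open, U⊆A: {}, {q, r}. int(A) = ⋃ = {q, r}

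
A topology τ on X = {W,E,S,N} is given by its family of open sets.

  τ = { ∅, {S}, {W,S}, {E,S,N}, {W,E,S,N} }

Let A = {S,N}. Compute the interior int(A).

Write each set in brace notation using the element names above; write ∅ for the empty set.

{S}

open subsets of A: ∅, {S}; so int(A) = {S}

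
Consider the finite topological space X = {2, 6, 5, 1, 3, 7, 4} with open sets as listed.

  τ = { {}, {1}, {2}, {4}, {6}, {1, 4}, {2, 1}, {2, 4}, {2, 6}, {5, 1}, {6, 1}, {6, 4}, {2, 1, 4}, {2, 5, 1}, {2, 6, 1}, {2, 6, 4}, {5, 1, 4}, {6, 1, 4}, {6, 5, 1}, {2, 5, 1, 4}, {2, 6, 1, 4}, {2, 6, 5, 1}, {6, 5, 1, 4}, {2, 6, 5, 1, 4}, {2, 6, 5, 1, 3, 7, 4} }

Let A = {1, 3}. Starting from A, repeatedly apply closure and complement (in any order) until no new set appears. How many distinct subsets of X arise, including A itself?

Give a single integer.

8

complement {2, 6, 5, 7, 4}; its interior {2, 6, 4}; cl(A) = X∖{2, 6, 4} = {5, 1, 3, 7}
With k = closure, c = complement:
  1. A     = {1, 3}
  2. kA    = {5, 1, 3, 7}
  3. cA    = {2, 6, 5, 7, 4}
  4. ckA   = {2, 6, 4}
  5. kcA   = {2, 6, 5, 3, 7, 4}
  6. kckA  = {2, 6, 3, 7, 4}
  7. ckcA  = {1}
  8. ckckA = {5, 1}
k, c of each give nothing new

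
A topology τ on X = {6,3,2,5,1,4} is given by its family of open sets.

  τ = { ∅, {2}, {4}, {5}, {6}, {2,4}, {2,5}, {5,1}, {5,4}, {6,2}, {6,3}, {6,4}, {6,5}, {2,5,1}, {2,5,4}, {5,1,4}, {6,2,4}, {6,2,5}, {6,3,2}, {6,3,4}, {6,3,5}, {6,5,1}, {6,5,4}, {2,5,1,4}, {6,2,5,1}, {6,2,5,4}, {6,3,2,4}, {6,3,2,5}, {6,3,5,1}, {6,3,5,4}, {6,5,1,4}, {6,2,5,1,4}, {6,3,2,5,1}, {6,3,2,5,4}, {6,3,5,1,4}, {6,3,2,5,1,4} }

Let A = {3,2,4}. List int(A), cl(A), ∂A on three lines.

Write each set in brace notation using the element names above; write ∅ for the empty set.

open subsets of A: ∅, {2}, {4}, {2,4}; so int(A) = {2,4}
closure: X∖int(X∖A) = X∖{6,5,1} = {3,2,4}
∂A = {3,2,4} minus {2,4} = {3}

int(A) = {2,4}
cl(A)  = {3,2,4}
∂A     = {3}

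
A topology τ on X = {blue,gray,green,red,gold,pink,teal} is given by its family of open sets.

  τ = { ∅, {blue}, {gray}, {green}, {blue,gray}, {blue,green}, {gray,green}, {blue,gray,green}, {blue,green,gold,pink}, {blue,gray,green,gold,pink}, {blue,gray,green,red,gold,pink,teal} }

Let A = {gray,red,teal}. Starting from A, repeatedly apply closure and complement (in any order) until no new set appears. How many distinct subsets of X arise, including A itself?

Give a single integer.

X∖A={blue,green,gold,pink}, int(X∖A)={blue,green,gold,pink}, hence cl(A)={gray,red,teal}
Orbit (k=closure, c=complement):
  1. A     = {gray,red,teal}
  2. cA    = {blue,green,gold,pink}
  3. kcA   = {blue,green,red,gold,pink,teal}
  4. ckcA  = {gray}
(closed under both — stop)

4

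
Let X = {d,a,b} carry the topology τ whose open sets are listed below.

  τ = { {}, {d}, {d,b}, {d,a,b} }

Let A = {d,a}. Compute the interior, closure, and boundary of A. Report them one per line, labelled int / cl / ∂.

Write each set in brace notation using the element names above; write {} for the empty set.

int(A) = {d}
cl(A)  = {d,a,b}
∂A     = {a,b}

U open, U⊆A: {}, {d}. int(A) = ⋃ = {d}
X∖A={b}, int(X∖A)={}, hence cl(A)={d,a,b}
∂A: remove int from cl → {a,b}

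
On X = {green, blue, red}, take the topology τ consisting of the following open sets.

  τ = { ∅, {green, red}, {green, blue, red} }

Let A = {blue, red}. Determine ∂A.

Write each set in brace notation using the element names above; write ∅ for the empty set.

{green, blue, red}

open subsets of A: ∅; so int(A) = ∅
closure: X∖int(X∖A) = X∖∅ = {green, blue, red}
∂A = {green, blue, red} minus ∅ = {green, blue, red}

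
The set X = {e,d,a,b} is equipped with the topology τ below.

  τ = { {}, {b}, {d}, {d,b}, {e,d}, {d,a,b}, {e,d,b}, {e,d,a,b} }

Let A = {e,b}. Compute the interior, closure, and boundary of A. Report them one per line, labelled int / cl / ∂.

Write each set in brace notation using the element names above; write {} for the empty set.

int(A) = {b}
cl(A)  = {e,a,b}
∂A     = {e,a}

opens ⊆ A: {}, {b}; union → int = {b}
complement {d,a}; its interior {d}; cl(A) = X∖{d} = {e,a,b}
boundary = {e,a,b} ∖ {b} = {e,a}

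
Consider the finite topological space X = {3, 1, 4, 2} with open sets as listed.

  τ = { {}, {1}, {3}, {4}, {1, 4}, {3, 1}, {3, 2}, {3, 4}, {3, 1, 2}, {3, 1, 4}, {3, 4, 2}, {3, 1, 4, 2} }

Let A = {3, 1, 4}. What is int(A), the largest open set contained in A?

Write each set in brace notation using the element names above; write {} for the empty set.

{3, 1, 4}

open subsets of A: {}, {4}, {3}, {1}, {3, 4}, {3, 1}, {1, 4}, {3, 1, 4}; so int(A) = {3, 1, 4}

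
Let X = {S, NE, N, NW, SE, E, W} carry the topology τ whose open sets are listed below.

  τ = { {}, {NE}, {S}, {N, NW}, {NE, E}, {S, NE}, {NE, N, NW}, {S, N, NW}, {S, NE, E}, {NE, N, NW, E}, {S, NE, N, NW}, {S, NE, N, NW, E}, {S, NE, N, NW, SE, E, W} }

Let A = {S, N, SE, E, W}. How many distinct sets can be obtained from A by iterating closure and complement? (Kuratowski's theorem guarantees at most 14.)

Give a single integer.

12

X∖A={NE, NW}, int(X∖A)={NE}, hence cl(A)={S, N, NW, SE, E, W}
Orbit (k=closure, c=complement):
  1. A     = {S, N, SE, E, W}
  2. kA    = {S, N, NW, SE, E, W}
  3. cA    = {NE, NW}
  4. ckA   = {NE}
  5. kcA   = {NE, N, NW, SE, E, W}
  6. kckA  = {NE, SE, E, W}
  7. ckcA  = {S}
  8. ckckA = {S, N, NW}
  9. kckcA = {S, SE, W}
  10. kckckA = {S, N, NW, SE, W}
  11. ckckcA = {NE, N, NW, E}
  12. ckckckA = {NE, E}
(closed under both — stop)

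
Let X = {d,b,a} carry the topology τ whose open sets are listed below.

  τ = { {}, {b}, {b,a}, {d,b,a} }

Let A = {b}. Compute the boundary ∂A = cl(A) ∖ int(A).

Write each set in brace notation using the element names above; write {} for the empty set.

opens ⊆ A: {}, {b}; union → int = {b}
complement {d,a}; its interior {}; cl(A) = X∖{} = {d,b,a}
boundary = {d,b,a} ∖ {b} = {d,a}

{d,a}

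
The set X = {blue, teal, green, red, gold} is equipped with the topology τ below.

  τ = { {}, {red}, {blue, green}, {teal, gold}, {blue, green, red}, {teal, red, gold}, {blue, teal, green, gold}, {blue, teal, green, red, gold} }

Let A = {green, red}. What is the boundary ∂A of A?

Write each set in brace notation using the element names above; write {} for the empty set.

{blue, green}

open subsets of A: {}, {red}; so int(A) = {red}
closure: X∖int(X∖A) = X∖{teal, gold} = {blue, green, red}
∂A = {blue, green, red} minus {red} = {blue, green}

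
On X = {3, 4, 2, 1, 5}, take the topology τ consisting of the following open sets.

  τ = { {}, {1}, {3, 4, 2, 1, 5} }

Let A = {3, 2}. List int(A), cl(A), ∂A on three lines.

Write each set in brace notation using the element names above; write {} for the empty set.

U open, U⊆A: {}. int(A) = ⋃ = {}
X∖A={4, 1, 5}, int(X∖A)={1}, hence cl(A)={3, 4, 2, 5}
∂A: remove int from cl → {3, 4, 2, 5}

int(A) = {}
cl(A)  = {3, 4, 2, 5}
∂A     = {3, 4, 2, 5}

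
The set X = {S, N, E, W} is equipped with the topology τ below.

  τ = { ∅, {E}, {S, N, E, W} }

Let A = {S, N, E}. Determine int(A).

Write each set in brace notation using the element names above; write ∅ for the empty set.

{E}

open subsets of A: ∅, {E}; so int(A) = {E}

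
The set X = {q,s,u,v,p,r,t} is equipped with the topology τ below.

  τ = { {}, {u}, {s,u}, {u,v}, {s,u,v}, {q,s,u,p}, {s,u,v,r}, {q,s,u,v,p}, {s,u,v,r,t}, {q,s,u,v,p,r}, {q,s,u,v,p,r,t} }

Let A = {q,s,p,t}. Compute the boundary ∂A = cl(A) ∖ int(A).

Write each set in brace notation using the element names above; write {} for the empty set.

open subsets of A: {}; so int(A) = {}
closure: X∖int(X∖A) = X∖{u,v} = {q,s,p,r,t}
∂A = {q,s,p,r,t} minus {} = {q,s,p,r,t}

{q,s,p,r,t}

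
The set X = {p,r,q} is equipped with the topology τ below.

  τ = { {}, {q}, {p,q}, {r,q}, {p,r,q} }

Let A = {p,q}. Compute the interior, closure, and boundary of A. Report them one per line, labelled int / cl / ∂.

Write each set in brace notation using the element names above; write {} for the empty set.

U open, U⊆A: {}, {q}, {p,q}. int(A) = ⋃ = {p,q}
X∖A={r}, int(X∖A)={}, hence cl(A)={p,r,q}
∂A: remove int from cl → {r}

int(A) = {p,q}
cl(A)  = {p,r,q}
∂A     = {r}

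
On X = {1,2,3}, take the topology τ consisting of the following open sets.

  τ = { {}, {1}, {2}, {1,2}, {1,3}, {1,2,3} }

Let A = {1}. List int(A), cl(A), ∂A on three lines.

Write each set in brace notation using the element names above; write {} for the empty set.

int(A) = {1}
cl(A)  = {1,3}
∂A     = {3}

opens ⊆ A: {}, {1}; union → int = {1}
complement {2,3}; its interior {2}; cl(A) = X∖{2} = {1,3}
boundary = {1,3} ∖ {1} = {3}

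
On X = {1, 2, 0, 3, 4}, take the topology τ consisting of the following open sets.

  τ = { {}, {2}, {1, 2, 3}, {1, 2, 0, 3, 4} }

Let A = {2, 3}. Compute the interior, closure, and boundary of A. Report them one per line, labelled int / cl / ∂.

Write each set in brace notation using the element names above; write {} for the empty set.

open subsets of A: {}, {2}; so int(A) = {2}
closure: X∖int(X∖A) = X∖{} = {1, 2, 0, 3, 4}
∂A = {1, 2, 0, 3, 4} minus {2} = {1, 0, 3, 4}

int(A) = {2}
cl(A)  = {1, 2, 0, 3, 4}
∂A     = {1, 0, 3, 4}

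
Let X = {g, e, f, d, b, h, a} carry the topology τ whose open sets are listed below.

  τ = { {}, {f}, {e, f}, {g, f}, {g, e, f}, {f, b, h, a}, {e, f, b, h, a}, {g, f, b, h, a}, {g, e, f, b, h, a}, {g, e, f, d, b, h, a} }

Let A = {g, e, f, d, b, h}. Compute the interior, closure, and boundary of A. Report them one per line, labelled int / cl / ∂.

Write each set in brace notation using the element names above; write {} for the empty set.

int(A) = {g, e, f}
cl(A)  = {g, e, f, d, b, h, a}
∂A     = {d, b, h, a}

opens ⊆ A: {}, {f}, {g, f}, {e, f}, {g, e, f}; union → int = {g, e, f}
complement {a}; its interior {}; cl(A) = X∖{} = {g, e, f, d, b, h, a}
boundary = {g, e, f, d, b, h, a} ∖ {g, e, f} = {d, b, h, a}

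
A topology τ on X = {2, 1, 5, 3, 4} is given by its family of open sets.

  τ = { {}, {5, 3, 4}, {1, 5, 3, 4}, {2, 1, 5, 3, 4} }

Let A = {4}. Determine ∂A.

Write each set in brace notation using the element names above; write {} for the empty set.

opens ⊆ A: {}; union → int = {}
complement {2, 1, 5, 3}; its interior {}; cl(A) = X∖{} = {2, 1, 5, 3, 4}
boundary = {2, 1, 5, 3, 4} ∖ {} = {2, 1, 5, 3, 4}

{2, 1, 5, 3, 4}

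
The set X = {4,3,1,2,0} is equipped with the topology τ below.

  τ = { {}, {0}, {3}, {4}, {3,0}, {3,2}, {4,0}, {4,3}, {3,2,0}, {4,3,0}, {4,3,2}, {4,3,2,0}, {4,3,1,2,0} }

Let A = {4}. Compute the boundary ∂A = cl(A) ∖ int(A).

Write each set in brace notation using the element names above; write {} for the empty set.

interior: largest open inside A is {4} (from {}, {4})
cl via duality: int({3,1,2,0}) = {3,2,0}, so X∖{3,2,0} = {4,1}
cl∖int = {1}

{1}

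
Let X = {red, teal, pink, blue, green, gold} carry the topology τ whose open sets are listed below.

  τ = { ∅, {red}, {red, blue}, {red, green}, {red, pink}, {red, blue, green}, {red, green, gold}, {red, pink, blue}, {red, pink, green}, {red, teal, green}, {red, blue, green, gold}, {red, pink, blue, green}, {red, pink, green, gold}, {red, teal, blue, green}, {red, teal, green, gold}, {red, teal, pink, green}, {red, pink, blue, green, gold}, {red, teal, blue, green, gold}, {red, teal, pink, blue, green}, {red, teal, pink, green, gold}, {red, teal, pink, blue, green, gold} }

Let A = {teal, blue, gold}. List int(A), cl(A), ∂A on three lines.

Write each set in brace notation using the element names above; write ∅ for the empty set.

U open, U⊆A: ∅. int(A) = ⋃ = ∅
X∖A={red, pink, green}, int(X∖A)={red, pink, green}, hence cl(A)={teal, blue, gold}
∂A: remove int from cl → {teal, blue, gold}

int(A) = ∅
cl(A)  = {teal, blue, gold}
∂A     = {teal, blue, gold}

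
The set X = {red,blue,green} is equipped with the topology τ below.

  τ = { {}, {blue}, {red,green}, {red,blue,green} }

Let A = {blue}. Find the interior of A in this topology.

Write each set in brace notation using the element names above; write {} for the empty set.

{blue}

opens ⊆ A: {}, {blue}; union → int = {blue}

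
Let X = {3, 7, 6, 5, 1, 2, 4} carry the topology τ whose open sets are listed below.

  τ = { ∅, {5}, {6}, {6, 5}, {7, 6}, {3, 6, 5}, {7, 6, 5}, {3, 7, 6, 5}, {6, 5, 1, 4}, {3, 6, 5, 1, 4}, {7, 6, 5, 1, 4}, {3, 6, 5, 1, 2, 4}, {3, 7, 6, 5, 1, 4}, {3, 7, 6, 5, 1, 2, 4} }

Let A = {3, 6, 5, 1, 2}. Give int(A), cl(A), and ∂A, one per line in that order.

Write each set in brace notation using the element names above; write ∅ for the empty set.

open subsets of A: ∅, {6}, {5}, {6, 5}, {3, 6, 5}; so int(A) = {3, 6, 5}
closure: X∖int(X∖A) = X∖∅ = {3, 7, 6, 5, 1, 2, 4}
∂A = {3, 7, 6, 5, 1, 2, 4} minus {3, 6, 5} = {7, 1, 2, 4}

int(A) = {3, 6, 5}
cl(A)  = {3, 7, 6, 5, 1, 2, 4}
∂A     = {7, 1, 2, 4}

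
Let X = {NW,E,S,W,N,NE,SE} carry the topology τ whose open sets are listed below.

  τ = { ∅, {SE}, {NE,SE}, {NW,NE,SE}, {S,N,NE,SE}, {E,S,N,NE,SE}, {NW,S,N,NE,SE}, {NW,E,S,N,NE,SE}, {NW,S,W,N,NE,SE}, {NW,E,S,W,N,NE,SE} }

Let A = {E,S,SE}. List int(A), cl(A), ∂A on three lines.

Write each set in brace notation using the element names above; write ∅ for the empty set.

int(A) = {SE}
cl(A)  = {NW,E,S,W,N,NE,SE}
∂A     = {NW,E,S,W,N,NE}

opens ⊆ A: ∅, {SE}; union → int = {SE}
complement {NW,W,N,NE}; its interior ∅; cl(A) = X∖∅ = {NW,E,S,W,N,NE,SE}
boundary = {NW,E,S,W,N,NE,SE} ∖ {SE} = {NW,E,S,W,N,NE}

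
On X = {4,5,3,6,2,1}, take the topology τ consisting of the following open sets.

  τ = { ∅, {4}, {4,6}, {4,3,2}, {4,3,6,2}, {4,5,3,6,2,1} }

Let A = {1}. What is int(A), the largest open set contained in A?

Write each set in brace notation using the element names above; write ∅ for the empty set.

∅

U open, U⊆A: ∅. int(A) = ⋃ = ∅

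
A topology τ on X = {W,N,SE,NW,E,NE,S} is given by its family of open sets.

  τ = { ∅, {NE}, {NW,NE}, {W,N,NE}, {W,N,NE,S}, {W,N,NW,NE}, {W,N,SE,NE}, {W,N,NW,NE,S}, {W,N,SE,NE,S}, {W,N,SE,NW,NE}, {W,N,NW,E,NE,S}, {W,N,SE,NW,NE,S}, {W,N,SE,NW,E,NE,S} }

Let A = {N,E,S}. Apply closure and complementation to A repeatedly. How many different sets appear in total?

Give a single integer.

6

complement {W,SE,NW,NE}; its interior {NW,NE}; cl(A) = X∖{NW,NE} = {W,N,SE,E,S}
With k = closure, c = complement:
  1. A     = {N,E,S}
  2. kA    = {W,N,SE,E,S}
  3. cA    = {W,SE,NW,NE}
  4. ckA   = {NW,NE}
  5. kcA   = {W,N,SE,NW,E,NE,S}
  6. ckcA  = ∅
k, c of each give nothing new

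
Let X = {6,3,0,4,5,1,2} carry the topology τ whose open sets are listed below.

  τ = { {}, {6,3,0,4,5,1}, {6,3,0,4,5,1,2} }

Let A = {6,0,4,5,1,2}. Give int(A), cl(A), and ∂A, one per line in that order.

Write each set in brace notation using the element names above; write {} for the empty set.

interior: largest open inside A is {} (from {})
cl via duality: int({3}) = {}, so X∖{} = {6,3,0,4,5,1,2}
cl∖int = {6,3,0,4,5,1,2}

int(A) = {}
cl(A)  = {6,3,0,4,5,1,2}
∂A     = {6,3,0,4,5,1,2}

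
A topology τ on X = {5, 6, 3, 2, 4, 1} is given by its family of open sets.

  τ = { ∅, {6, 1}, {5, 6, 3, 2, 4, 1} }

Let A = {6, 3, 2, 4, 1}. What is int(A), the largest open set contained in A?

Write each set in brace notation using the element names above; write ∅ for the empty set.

{6, 1}

open subsets of A: ∅, {6, 1}; so int(A) = {6, 1}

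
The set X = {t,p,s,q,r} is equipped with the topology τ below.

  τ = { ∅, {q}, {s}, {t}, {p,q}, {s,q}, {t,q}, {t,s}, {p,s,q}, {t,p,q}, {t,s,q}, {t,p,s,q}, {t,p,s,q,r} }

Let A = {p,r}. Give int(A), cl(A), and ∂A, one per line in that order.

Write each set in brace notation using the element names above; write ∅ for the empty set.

int(A) = ∅
cl(A)  = {p,r}
∂A     = {p,r}

opens ⊆ A: ∅; union → int = ∅
complement {t,s,q}; its interior {t,s,q}; cl(A) = X∖{t,s,q} = {p,r}
boundary = {p,r} ∖ ∅ = {p,r}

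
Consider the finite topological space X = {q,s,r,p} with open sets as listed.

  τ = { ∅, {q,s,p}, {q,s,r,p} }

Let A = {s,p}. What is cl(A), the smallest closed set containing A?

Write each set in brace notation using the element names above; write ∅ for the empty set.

{q,s,r,p}

closure: X∖int(X∖A) = X∖∅ = {q,s,r,p}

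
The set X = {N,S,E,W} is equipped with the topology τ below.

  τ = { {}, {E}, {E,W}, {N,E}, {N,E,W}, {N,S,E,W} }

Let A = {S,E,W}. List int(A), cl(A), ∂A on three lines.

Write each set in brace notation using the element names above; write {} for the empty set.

int(A) = {E,W}
cl(A)  = {N,S,E,W}
∂A     = {N,S}

interior: largest open inside A is {E,W} (from {}, {E}, {E,W})
cl via duality: int({N}) = {}, so X∖{} = {N,S,E,W}
cl∖int = {N,S}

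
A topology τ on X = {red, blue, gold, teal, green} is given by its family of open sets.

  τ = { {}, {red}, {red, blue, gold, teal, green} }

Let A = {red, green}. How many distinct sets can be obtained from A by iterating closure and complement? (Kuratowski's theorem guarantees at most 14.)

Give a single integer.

6

complement {blue, gold, teal}; its interior {}; cl(A) = X∖{} = {red, blue, gold, teal, green}
With k = closure, c = complement:
  1. A     = {red, green}
  2. kA    = {red, blue, gold, teal, green}
  3. cA    = {blue, gold, teal}
  4. ckA   = {}
  5. kcA   = {blue, gold, teal, green}
  6. ckcA  = {red}
k, c of each give nothing new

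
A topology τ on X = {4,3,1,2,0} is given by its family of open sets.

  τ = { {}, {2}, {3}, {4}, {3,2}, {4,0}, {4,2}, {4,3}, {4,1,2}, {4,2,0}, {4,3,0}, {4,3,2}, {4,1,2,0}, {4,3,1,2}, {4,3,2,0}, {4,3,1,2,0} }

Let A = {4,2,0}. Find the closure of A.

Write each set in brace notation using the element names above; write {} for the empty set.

complement {3,1}; its interior {3}; cl(A) = X∖{3} = {4,1,2,0}

{4,1,2,0}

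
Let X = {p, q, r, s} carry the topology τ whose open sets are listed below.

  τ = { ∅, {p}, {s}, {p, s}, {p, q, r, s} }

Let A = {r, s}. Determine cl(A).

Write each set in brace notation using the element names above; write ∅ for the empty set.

{q, r, s}

X∖A={p, q}, int(X∖A)={p}, hence cl(A)={q, r, s}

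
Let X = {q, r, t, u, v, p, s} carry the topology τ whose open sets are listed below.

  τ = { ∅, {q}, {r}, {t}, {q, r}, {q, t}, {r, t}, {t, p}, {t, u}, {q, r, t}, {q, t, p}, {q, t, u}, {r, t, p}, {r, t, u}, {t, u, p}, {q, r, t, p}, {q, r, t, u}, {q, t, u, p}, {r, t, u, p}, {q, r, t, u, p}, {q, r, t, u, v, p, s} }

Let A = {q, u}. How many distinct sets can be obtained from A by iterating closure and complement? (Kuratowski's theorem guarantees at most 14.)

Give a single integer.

cl via duality: int({r, t, v, p, s}) = {r, t, p}, so X∖{r, t, p} = {q, u, v, s}
Write k for closure, c for complement:
  1. A     = {q, u}
  2. kA    = {q, u, v, s}
  3. cA    = {r, t, v, p, s}
  4. ckA   = {r, t, p}
  5. kcA   = {r, t, u, v, p, s}
  6. ckcA  = {q}
  7. kckcA = {q, v, s}
  8. ckckcA = {r, t, u, p}
applying k or c yields no new set

8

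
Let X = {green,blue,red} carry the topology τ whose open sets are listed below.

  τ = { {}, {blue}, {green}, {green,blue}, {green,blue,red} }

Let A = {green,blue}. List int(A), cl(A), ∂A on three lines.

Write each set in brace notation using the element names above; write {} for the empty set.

U open, U⊆A: {}, {blue}, {green}, {green,blue}. int(A) = ⋃ = {green,blue}
X∖A={red}, int(X∖A)={}, hence cl(A)={green,blue,red}
∂A: remove int from cl → {red}

int(A) = {green,blue}
cl(A)  = {green,blue,red}
∂A     = {red}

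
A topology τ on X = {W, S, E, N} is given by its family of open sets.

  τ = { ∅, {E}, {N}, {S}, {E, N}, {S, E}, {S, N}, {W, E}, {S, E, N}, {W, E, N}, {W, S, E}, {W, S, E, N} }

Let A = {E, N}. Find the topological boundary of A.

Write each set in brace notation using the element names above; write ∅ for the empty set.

{W}

open subsets of A: ∅, {N}, {E}, {E, N}; so int(A) = {E, N}
closure: X∖int(X∖A) = X∖{S} = {W, E, N}
∂A = {W, E, N} minus {E, N} = {W}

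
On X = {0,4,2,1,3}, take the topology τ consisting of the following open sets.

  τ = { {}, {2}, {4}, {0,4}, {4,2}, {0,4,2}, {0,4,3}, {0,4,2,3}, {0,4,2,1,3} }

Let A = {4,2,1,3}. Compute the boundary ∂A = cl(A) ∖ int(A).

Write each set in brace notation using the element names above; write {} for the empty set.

open subsets of A: {}, {4}, {2}, {4,2}; so int(A) = {4,2}
closure: X∖int(X∖A) = X∖{} = {0,4,2,1,3}
∂A = {0,4,2,1,3} minus {4,2} = {0,1,3}

{0,1,3}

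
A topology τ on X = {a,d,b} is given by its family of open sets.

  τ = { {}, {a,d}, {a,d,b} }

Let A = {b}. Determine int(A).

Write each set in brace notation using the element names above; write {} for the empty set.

open subsets of A: {}; so int(A) = {}

{}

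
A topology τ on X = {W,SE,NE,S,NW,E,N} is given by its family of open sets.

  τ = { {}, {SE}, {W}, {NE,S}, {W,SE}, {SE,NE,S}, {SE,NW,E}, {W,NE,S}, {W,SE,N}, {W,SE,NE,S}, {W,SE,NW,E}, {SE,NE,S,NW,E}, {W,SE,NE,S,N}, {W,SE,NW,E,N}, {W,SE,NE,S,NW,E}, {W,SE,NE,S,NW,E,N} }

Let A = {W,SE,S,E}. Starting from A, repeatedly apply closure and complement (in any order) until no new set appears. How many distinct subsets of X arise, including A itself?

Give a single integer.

8

cl via duality: int({NE,NW,N}) = {}, so X∖{} = {W,SE,NE,S,NW,E,N}
Write k for closure, c for complement:
  1. A     = {W,SE,S,E}
  2. kA    = {W,SE,NE,S,NW,E,N}
  3. cA    = {NE,NW,N}
  4. ckA   = {}
  5. kcA   = {NE,S,NW,E,N}
  6. ckcA  = {W,SE}
  7. kckcA = {W,SE,NW,E,N}
  8. ckckcA = {NE,S}
applying k or c yields no new set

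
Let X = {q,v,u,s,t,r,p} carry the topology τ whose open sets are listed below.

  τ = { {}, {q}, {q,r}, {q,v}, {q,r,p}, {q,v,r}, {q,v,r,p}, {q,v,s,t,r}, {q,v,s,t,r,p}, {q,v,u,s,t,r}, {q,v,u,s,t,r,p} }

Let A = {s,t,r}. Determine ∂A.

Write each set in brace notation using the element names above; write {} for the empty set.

{u,s,t,r,p}

open subsets of A: {}; so int(A) = {}
closure: X∖int(X∖A) = X∖{q,v} = {u,s,t,r,p}
∂A = {u,s,t,r,p} minus {} = {u,s,t,r,p}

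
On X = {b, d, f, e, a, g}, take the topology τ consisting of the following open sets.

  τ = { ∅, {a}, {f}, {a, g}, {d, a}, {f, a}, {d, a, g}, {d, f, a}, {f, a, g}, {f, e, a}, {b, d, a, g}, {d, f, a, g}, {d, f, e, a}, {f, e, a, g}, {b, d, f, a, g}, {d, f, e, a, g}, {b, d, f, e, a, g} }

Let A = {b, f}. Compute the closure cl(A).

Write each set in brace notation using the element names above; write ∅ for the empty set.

{b, f, e}

X∖A={d, e, a, g}, int(X∖A)={d, a, g}, hence cl(A)={b, f, e}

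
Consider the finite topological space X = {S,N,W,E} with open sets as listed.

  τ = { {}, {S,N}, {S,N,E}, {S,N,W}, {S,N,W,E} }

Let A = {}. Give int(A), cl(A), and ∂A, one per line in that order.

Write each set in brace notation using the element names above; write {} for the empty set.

int(A) = {}
cl(A)  = {}
∂A     = {}

open subsets of A: {}; so int(A) = {}
closure: X∖int(X∖A) = X∖{S,N,W,E} = {}
∂A = {} minus {} = {}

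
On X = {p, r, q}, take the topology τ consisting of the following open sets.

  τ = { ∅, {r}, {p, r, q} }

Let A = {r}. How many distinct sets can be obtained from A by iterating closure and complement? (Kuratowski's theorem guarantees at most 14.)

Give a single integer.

4

complement {p, q}; its interior ∅; cl(A) = X∖∅ = {p, r, q}
With k = closure, c = complement:
  1. A     = {r}
  2. kA    = {p, r, q}
  3. cA    = {p, q}
  4. ckA   = ∅
k, c of each give nothing new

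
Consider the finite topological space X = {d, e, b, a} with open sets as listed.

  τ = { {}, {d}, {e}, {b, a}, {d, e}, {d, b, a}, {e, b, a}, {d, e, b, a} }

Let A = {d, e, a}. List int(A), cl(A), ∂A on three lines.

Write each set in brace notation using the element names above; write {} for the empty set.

int(A) = {d, e}
cl(A)  = {d, e, b, a}
∂A     = {b, a}

U open, U⊆A: {}, {e}, {d}, {d, e}. int(A) = ⋃ = {d, e}
X∖A={b}, int(X∖A)={}, hence cl(A)={d, e, b, a}
∂A: remove int from cl → {b, a}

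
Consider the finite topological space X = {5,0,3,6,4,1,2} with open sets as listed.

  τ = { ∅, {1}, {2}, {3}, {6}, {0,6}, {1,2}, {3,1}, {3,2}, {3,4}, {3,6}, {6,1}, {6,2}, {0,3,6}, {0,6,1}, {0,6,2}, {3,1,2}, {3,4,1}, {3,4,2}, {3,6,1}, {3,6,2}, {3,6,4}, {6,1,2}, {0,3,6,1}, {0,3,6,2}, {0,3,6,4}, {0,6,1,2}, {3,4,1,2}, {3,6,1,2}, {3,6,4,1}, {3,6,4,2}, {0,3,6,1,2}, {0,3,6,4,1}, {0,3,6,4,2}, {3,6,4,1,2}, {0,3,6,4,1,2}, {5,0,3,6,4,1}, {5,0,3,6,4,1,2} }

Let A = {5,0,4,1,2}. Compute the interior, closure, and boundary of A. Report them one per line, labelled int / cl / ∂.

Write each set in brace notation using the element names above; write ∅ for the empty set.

U open, U⊆A: ∅, {2}, {1}, {1,2}. int(A) = ⋃ = {1,2}
X∖A={3,6}, int(X∖A)={3,6}, hence cl(A)={5,0,4,1,2}
∂A: remove int from cl → {5,0,4}

int(A) = {1,2}
cl(A)  = {5,0,4,1,2}
∂A     = {5,0,4}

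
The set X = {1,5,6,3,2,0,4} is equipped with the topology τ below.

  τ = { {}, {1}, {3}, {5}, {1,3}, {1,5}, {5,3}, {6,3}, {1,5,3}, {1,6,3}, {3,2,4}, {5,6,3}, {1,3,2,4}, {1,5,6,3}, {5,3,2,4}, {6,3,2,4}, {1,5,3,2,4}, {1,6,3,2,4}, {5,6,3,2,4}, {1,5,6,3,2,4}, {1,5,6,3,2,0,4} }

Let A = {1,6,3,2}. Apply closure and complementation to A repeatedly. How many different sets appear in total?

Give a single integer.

cl via duality: int({5,0,4}) = {5}, so X∖{5} = {1,6,3,2,0,4}
Write k for closure, c for complement:
  1. A     = {1,6,3,2}
  2. kA    = {1,6,3,2,0,4}
  3. cA    = {5,0,4}
  4. ckA   = {5}
  5. kcA   = {5,2,0,4}
  6. kckA  = {5,0}
  7. ckcA  = {1,6,3}
  8. ckckA = {1,6,3,2,4}
applying k or c yields no new set

8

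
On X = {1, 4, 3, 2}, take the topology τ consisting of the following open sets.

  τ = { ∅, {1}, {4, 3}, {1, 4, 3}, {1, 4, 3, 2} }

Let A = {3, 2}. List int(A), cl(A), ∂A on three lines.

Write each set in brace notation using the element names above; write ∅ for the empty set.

int(A) = ∅
cl(A)  = {4, 3, 2}
∂A     = {4, 3, 2}

open subsets of A: ∅; so int(A) = ∅
closure: X∖int(X∖A) = X∖{1} = {4, 3, 2}
∂A = {4, 3, 2} minus ∅ = {4, 3, 2}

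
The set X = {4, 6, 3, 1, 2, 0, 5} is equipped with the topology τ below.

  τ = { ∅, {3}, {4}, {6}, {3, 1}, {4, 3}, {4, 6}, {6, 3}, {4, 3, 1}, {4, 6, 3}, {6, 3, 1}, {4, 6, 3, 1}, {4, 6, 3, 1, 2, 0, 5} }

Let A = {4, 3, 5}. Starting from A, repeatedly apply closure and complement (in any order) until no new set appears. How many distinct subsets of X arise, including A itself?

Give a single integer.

cl via duality: int({6, 1, 2, 0}) = {6}, so X∖{6} = {4, 3, 1, 2, 0, 5}
Write k for closure, c for complement:
  1. A     = {4, 3, 5}
  2. kA    = {4, 3, 1, 2, 0, 5}
  3. cA    = {6, 1, 2, 0}
  4. ckA   = {6}
  5. kcA   = {6, 1, 2, 0, 5}
  6. kckA  = {6, 2, 0, 5}
  7. ckcA  = {4, 3}
  8. ckckA = {4, 3, 1}
applying k or c yields no new set

8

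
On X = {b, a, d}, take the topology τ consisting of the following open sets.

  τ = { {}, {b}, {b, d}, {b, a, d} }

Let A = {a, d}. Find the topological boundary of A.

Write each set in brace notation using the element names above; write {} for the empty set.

{a, d}

opens ⊆ A: {}; union → int = {}
complement {b}; its interior {b}; cl(A) = X∖{b} = {a, d}
boundary = {a, d} ∖ {} = {a, d}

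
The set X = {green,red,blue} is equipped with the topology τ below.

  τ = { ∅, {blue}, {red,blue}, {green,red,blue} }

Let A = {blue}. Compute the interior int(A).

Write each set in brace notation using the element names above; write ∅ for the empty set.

{blue}

opens ⊆ A: ∅, {blue}; union → int = {blue}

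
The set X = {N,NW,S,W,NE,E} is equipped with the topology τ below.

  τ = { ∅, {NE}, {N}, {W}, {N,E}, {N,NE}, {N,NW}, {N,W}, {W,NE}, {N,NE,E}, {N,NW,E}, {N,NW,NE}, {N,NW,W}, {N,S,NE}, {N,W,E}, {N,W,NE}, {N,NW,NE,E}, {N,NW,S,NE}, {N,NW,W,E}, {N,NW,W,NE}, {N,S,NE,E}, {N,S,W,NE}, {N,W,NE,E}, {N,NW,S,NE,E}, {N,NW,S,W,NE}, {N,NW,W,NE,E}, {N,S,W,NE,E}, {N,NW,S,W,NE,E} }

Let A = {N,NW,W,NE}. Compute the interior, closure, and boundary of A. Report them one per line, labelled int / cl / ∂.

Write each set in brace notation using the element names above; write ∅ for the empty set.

int(A) = {N,NW,W,NE}
cl(A)  = {N,NW,S,W,NE,E}
∂A     = {S,E}

U open, U⊆A: ∅, {N}, {NE}, {W}, {W,NE}, {N,NW}, {N,NE}, {N,W}, {N,NW,W}, {N,W,NE}, {N,NW,NE}, {N,NW,W,NE}. int(A) = ⋃ = {N,NW,W,NE}
X∖A={S,E}, int(X∖A)=∅, hence cl(A)={N,NW,S,W,NE,E}
∂A: remove int from cl → {S,E}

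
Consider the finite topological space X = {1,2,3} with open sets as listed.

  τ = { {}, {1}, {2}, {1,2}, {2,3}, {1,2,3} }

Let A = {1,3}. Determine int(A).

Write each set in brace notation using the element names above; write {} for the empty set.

interior: largest open inside A is {1} (from {}, {1})

{1}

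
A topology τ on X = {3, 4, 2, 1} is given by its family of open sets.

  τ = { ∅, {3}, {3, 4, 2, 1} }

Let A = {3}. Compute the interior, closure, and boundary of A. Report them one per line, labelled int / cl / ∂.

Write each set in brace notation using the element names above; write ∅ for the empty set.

int(A) = {3}
cl(A)  = {3, 4, 2, 1}
∂A     = {4, 2, 1}

open subsets of A: ∅, {3}; so int(A) = {3}
closure: X∖int(X∖A) = X∖∅ = {3, 4, 2, 1}
∂A = {3, 4, 2, 1} minus {3} = {4, 2, 1}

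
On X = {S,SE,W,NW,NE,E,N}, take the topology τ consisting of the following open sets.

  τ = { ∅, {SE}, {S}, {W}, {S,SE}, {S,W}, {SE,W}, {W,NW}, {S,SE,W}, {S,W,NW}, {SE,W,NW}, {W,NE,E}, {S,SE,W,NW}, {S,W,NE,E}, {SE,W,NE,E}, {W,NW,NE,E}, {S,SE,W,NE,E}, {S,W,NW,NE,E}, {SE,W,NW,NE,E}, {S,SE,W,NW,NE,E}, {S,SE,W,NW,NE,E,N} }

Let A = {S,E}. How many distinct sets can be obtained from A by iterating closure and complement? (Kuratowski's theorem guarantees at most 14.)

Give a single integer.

complement {SE,W,NW,NE,N}; its interior {SE,W,NW}; cl(A) = X∖{SE,W,NW} = {S,NE,E,N}
With k = closure, c = complement:
  1. A     = {S,E}
  2. kA    = {S,NE,E,N}
  3. cA    = {SE,W,NW,NE,N}
  4. ckA   = {SE,W,NW}
  5. kcA   = {SE,W,NW,NE,E,N}
  6. ckcA  = {S}
  7. kckcA = {S,N}
  8. ckckcA = {SE,W,NW,NE,E}
k, c of each give nothing new

8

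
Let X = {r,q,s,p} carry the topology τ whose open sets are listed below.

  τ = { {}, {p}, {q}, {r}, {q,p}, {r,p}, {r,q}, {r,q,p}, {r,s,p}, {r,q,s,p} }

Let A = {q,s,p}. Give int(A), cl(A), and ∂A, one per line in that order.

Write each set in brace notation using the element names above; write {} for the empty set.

opens ⊆ A: {}, {q}, {p}, {q,p}; union → int = {q,p}
complement {r}; its interior {r}; cl(A) = X∖{r} = {q,s,p}
boundary = {q,s,p} ∖ {q,p} = {s}

int(A) = {q,p}
cl(A)  = {q,s,p}
∂A     = {s}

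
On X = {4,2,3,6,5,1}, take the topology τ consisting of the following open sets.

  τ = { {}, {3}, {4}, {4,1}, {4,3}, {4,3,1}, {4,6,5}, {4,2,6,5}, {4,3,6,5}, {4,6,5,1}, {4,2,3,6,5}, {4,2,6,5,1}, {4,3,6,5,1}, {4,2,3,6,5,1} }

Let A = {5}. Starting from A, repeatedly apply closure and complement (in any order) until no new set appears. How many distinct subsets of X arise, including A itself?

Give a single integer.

6

X∖A={4,2,3,6,1}, int(X∖A)={4,3,1}, hence cl(A)={2,6,5}
Orbit (k=closure, c=complement):
  1. A     = {5}
  2. kA    = {2,6,5}
  3. cA    = {4,2,3,6,1}
  4. ckA   = {4,3,1}
  5. kcA   = {4,2,3,6,5,1}
  6. ckcA  = {}
(closed under both — stop)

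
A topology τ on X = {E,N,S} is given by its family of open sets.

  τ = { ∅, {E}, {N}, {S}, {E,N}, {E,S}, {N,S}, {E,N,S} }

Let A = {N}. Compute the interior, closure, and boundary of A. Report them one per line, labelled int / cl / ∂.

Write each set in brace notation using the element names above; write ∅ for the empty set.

interior: largest open inside A is {N} (from ∅, {N})
cl via duality: int({E,S}) = {E,S}, so X∖{E,S} = {N}
cl∖int = ∅

int(A) = {N}
cl(A)  = {N}
∂A     = ∅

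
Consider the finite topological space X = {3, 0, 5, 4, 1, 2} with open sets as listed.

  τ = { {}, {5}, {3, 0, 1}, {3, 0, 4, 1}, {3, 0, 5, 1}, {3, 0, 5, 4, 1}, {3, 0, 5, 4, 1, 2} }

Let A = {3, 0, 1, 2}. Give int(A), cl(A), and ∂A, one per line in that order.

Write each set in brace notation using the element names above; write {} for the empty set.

open subsets of A: {}, {3, 0, 1}; so int(A) = {3, 0, 1}
closure: X∖int(X∖A) = X∖{5} = {3, 0, 4, 1, 2}
∂A = {3, 0, 4, 1, 2} minus {3, 0, 1} = {4, 2}

int(A) = {3, 0, 1}
cl(A)  = {3, 0, 4, 1, 2}
∂A     = {4, 2}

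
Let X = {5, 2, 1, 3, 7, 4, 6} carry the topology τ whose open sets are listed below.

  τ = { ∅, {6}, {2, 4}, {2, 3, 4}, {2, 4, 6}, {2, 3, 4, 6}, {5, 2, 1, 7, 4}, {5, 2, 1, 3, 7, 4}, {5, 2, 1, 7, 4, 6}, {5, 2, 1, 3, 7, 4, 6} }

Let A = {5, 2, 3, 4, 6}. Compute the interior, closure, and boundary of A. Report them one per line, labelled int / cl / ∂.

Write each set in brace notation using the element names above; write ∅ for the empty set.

int(A) = {2, 3, 4, 6}
cl(A)  = {5, 2, 1, 3, 7, 4, 6}
∂A     = {5, 1, 7}

opens ⊆ A: ∅, {6}, {2, 4}, {2, 3, 4}, {2, 4, 6}, {2, 3, 4, 6}; union → int = {2, 3, 4, 6}
complement {1, 7}; its interior ∅; cl(A) = X∖∅ = {5, 2, 1, 3, 7, 4, 6}
boundary = {5, 2, 1, 3, 7, 4, 6} ∖ {2, 3, 4, 6} = {5, 1, 7}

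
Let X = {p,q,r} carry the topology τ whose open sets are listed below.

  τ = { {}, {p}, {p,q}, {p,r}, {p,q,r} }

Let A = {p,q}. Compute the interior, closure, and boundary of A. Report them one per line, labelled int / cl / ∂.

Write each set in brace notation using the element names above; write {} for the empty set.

int(A) = {p,q}
cl(A)  = {p,q,r}
∂A     = {r}

open subsets of A: {}, {p}, {p,q}; so int(A) = {p,q}
closure: X∖int(X∖A) = X∖{} = {p,q,r}
∂A = {p,q,r} minus {p,q} = {r}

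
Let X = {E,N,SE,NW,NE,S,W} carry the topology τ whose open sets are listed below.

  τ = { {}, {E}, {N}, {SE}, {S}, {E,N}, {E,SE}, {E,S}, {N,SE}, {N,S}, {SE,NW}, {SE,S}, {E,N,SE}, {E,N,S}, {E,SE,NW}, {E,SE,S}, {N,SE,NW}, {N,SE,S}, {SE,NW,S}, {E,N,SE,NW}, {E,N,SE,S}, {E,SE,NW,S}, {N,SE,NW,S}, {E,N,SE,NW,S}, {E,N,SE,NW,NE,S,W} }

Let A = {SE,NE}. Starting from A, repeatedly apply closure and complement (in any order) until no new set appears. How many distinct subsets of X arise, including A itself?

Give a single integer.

complement {E,N,NW,S,W}; its interior {E,N,S}; cl(A) = X∖{E,N,S} = {SE,NW,NE,W}
With k = closure, c = complement:
  1. A     = {SE,NE}
  2. kA    = {SE,NW,NE,W}
  3. cA    = {E,N,NW,S,W}
  4. ckA   = {E,N,S}
  5. kcA   = {E,N,NW,NE,S,W}
  6. kckA  = {E,N,NE,S,W}
  7. ckcA  = {SE}
  8. ckckA = {SE,NW}
k, c of each give nothing new

8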